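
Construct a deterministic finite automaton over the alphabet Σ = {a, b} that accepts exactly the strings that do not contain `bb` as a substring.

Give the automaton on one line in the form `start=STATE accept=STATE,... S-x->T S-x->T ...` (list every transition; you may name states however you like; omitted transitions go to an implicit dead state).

start=s0 accept=s0,s1 s0-a->s0 s0-b->s1 s1-a->s0 s1-b->s2 s2-a->s2 s2-b->s2

This is the complement of 'contains `bb`'. Use the same substring-matching states — s0 through s2 holding how much of `bb` has just been matched — but flip the accepting set: everything except the trap s2 accepts.
A 3-state machine:
        a   b  
>* s0   s0  s1 
 * s1   s0  s2 
   s2   s2  s2 
(> = start, * = accepting)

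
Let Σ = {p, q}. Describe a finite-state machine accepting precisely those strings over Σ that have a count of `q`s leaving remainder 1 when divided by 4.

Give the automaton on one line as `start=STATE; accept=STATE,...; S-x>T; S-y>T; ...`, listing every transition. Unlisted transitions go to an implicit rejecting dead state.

The only thing that matters is how many `q`s have appeared, reduced mod 4. Use one state per residue: A for 0, …, D for 3. Reading `q` moves to the next residue; anything else stays put. B is accepting.
With 4 states:
       p  q 
>  A   A  B 
 * B   B  C 
   C   C  D 
   D   D  A 
(> = start, * = accepting)

start=A; accept=B; A-p>A; A-q>B; B-p>B; B-q>C; C-p>C; C-q>D; D-p>D; D-q>A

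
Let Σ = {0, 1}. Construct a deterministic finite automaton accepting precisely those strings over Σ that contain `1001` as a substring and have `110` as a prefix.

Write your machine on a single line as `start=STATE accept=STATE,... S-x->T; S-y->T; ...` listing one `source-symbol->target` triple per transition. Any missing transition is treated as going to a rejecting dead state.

Handle the two conditions separately and then intersect. One (5 states) tracks whether and how much of `1001` has been seen; the other (5 states) tracks whether the input so far still matches the prefix `110`. Each combined state is a pair, one component from each; accept when both components accept.
A 13-state machine:
          0    1  
>  S0     S1   S2 
   S1     S1   S3 
   S2     S4   S5 
   S3     S4   S3 
   S4     S6   S3 
   S5     S7   S3 
   S6     S1   S8 
   S7     S9  S10 
   S8     S8   S8 
   S9    S11  S12 
   S10    S7  S10 
   S11   S11  S10 
 * S12   S12  S12 
(> = start, * = accepting)

start=S0; accept=S12; S0-0->S1; S0-1->S2; S1-0->S1; S1-1->S3; S2-0->S4; S2-1->S5; S3-0->S4; S3-1->S3; S4-0->S6; S4-1->S3; S5-0->S7; S5-1->S3; S6-0->S1; S6-1->S8; S7-0->S9; S7-1->S10; S8-0->S8; S8-1->S8; S9-0->S11; S9-1->S12; S10-0->S7; S10-1->S10; S11-0->S11; S11-1->S10; S12-0->S12; S12-1->S12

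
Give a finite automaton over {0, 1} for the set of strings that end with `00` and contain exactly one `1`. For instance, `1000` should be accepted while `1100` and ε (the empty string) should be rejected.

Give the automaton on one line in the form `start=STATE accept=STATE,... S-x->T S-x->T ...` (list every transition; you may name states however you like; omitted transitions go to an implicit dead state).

Run two small machines in parallel and take their product. One (3 states) tracks how much of the suffix `00` has currently been matched; the other (3 states) tracks the count of `1`s, saturating at 2. Each combined state is a pair, one component from each; accept when both components accept.
        0   1  
>  s0   s1  s2 
   s1   s3  s2 
   s2   s4  s5 
   s3   s3  s2 
   s4   s6  s5 
   s5   s7  s5 
 * s6   s6  s5 
   s7   s8  s5 
   s8   s8  s5 
(> = start, * = accepting)

start=s0 accept=s6 s0-0->s1 s0-1->s2 s1-0->s3 s1-1->s2 s2-0->s4 s2-1->s5 s3-0->s3 s3-1->s2 s4-0->s6 s4-1->s5 s5-0->s7 s5-1->s5 s6-0->s6 s6-1->s5 s7-0->s8 s7-1->s5 s8-0->s8 s8-1->s5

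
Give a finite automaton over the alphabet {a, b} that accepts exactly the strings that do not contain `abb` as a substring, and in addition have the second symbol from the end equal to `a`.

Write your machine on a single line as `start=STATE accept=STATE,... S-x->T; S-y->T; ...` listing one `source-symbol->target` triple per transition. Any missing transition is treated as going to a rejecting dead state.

Build one automaton per condition and run them in lockstep. The first has 4 states tracking partial matches of the forbidden pattern `abb`; the second has 7 states tracking the last 2 symbols read. A product state is a pair (one from each), accepting exactly when both do. Equivalent product states are then merged.
        a   b  
>  s0   s1  s0 
   s1   s2  s3 
 * s2   s2  s3 
 * s3   s1  s4 
   s4   s4  s4 
(> = start, * = accepting)

start=s0; accept=s2,s3; s0-a->s1; s0-b->s0; s1-a->s2; s1-b->s3; s2-a->s2; s2-b->s3; s3-a->s1; s3-b->s4; s4-a->s4; s4-b->s4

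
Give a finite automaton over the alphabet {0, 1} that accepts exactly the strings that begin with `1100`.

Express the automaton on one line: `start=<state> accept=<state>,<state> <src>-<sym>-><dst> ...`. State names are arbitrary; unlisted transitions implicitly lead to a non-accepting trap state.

Check the first 4 symbols one by one: A through D record how many have matched `1100` so far; any wrong symbol goes to the dead state F. After all 4 match we enter the accepting sink E.
       0  1 
>  A   F  B 
   B   F  C 
   C   D  F 
   D   E  F 
 * E   E  E 
   F   F  F 
(> = start, * = accepting)

start=A accept=E A-0->F A-1->B B-0->F B-1->C C-0->D C-1->F D-0->E D-1->F E-0->E E-1->E F-0->F F-1->F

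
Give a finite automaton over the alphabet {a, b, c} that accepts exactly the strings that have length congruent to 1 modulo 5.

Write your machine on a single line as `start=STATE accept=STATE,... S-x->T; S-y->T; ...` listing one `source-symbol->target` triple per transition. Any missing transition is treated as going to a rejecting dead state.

Count input length modulo 5: every symbol advances one step around the cycle q0 → q1 → q2 → q3 → q4 → q0. Accept at q1.
A 5-state machine:
        a   b   c  
>  q0   q1  q1  q1 
 * q1   q2  q2  q2 
   q2   q3  q3  q3 
   q3   q4  q4  q4 
   q4   q0  q0  q0 
(> = start, * = accepting)

start=q0; accept=q1; q0-a->q1; q0-b->q1; q0-c->q1; q1-a->q2; q1-b->q2; q1-c->q2; q2-a->q3; q2-b->q3; q2-c->q3; q3-a->q4; q3-b->q4; q3-c->q4; q4-a->q0; q4-b->q0; q4-c->q0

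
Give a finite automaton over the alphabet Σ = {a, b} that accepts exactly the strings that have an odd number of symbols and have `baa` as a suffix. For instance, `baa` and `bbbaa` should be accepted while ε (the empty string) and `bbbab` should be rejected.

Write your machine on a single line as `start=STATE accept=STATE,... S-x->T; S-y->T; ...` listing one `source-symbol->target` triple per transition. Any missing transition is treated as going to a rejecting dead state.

Build one automaton per condition and run them in lockstep. One (2 states) tracks the input length modulo 2; the other (4 states) tracks how much of the suffix `baa` has currently been matched. Each combined state is a pair, one component from each; accept when both components accept.
8 states suffice.
        a   b  
>  s0   s1  s2 
   s1   s0  s3 
   s2   s4  s3 
   s3   s5  s2 
   s4   s6  s2 
   s5   s7  s3 
 * s6   s0  s3 
   s7   s1  s2 
(> = start, * = accepting)

start=s0; accept=s6; s0-a->s1; s0-b->s2; s1-a->s0; s1-b->s3; s2-a->s4; s2-b->s3; s3-a->s5; s3-b->s2; s4-a->s6; s4-b->s2; s5-a->s7; s5-b->s3; s6-a->s0; s6-b->s3; s7-a->s1; s7-b->s2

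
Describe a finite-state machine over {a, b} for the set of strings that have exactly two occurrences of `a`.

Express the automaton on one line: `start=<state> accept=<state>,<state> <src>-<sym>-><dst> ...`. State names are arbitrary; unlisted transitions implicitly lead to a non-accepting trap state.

start=S0 accept=S2 S0-a->S1 S0-b->S0 S1-a->S2 S1-b->S1 S2-a->S3 S2-b->S2 S3-a->S3 S3-b->S3

Count `a`s, saturating at 3: states S0 through S2 mean 0 through 2 `a`s seen; S3 means more than 2. Each `a` increments (capped at S3); other symbols loop. Accept from {S2}.
4 states suffice.
        a   b  
>  S0   S1  S0 
   S1   S2  S1 
 * S2   S3  S2 
   S3   S3  S3 
(> = start, * = accepting)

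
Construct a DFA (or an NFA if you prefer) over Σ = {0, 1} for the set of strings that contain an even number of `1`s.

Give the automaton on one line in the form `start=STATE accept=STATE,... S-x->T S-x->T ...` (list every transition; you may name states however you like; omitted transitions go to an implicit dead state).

start=S0 accept=S0 S0-0->S0 S0-1->S1 S1-0->S1 S1-1->S0

The only thing that matters is how many `1`s have appeared, reduced mod 2. Use one state per residue: S0 for 0, …, S1 for 1. Reading `1` moves to the next residue; anything else stays put. S0 is accepting.
2 states suffice.
        0   1  
>* S0   S0  S1 
   S1   S1  S0 
(> = start, * = accepting)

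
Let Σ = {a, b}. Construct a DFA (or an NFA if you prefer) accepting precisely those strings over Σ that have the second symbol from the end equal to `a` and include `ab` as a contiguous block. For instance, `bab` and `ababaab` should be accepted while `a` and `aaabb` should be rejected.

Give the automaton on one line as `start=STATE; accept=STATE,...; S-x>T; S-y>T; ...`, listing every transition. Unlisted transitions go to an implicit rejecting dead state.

start=q0; accept=q2,q5; q0-a>q1; q0-b>q0; q1-a>q1; q1-b>q2; q2-a>q3; q2-b>q4; q3-a>q5; q3-b>q2; q4-a>q3; q4-b>q4; q5-a>q5; q5-b>q2

Build one automaton per condition and run them in lockstep. The first has 7 states tracking the last 2 symbols read; the second has 3 states tracking whether and how much of `ab` has been seen. A product state is a pair (one from each), accepting exactly when both do. After merging equivalent states the machine shrinks.
A 6-state machine:
        a   b  
>  q0   q1  q0 
   q1   q1  q2 
 * q2   q3  q4 
   q3   q5  q2 
   q4   q3  q4 
 * q5   q5  q2 
(> = start, * = accepting)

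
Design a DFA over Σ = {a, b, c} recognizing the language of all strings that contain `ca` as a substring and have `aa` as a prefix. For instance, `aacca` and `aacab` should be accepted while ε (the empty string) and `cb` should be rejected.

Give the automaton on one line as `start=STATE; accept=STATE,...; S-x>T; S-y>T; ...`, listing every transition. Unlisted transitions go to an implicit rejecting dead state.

Run two small machines in parallel and take their product. One (3 states) tracks whether and how much of `ca` has been seen; the other (4 states) tracks whether the input so far still matches the prefix `aa`. Each combined state is a pair, one component from each; accept when both components accept. Equivalent product states are then merged.
6 states suffice.
        a   b   c  
>  s0   s1  s2  s2 
   s1   s3  s2  s2 
   s2   s2  s2  s2 
   s3   s3  s3  s4 
   s4   s5  s3  s4 
 * s5   s5  s5  s5 
(> = start, * = accepting)

start=s0; accept=s5; s0-a>s1; s0-b>s2; s0-c>s2; s1-a>s3; s1-b>s2; s1-c>s2; s2-a>s2; s2-b>s2; s2-c>s2; s3-a>s3; s3-b>s3; s3-c>s4; s4-a>s5; s4-b>s3; s4-c>s4; s5-a>s5; s5-b>s5; s5-c>s5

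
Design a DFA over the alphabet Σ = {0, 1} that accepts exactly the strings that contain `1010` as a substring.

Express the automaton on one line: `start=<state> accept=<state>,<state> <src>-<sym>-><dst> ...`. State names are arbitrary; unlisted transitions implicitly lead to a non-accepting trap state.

Track how much of `1010` has been matched so far: state q0 is no progress, q4 is the absorbing accept state reached once `1010` has occurred. Intermediate states record partial matches; on a mismatch, fall back to the longest reusable overlap.
With 5 states:
        0   1  
>  q0   q0  q1 
   q1   q2  q1 
   q2   q0  q3 
   q3   q4  q1 
 * q4   q4  q4 
(> = start, * = accepting)

start=q0 accept=q4 q0-0->q0 q0-1->q1 q1-0->q2 q1-1->q1 q2-0->q0 q2-1->q3 q3-0->q4 q3-1->q1 q4-0->q4 q4-1->q4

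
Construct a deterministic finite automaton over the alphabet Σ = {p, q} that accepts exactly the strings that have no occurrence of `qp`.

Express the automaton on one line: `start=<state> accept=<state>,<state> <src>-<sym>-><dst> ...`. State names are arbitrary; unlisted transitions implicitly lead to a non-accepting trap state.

Track partial matches of the forbidden pattern `qp`. State C is a dead state reached once `qp` has occurred; every other state accepts. A means no part of `qp` is currently matched.
With 3 states:
       p  q 
>* A   A  B 
 * B   C  B 
   C   C  C 
(> = start, * = accepting)

start=A accept=A,B A-p->A A-q->B B-p->C B-q->B C-p->C C-q->C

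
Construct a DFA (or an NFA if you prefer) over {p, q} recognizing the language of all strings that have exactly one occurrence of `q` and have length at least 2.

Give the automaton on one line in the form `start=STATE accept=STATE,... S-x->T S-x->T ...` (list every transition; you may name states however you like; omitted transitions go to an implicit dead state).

Build one automaton per condition and run them in lockstep. The first has 3 states tracking the count of `q`s, saturating at 2; the second has 4 states tracking the input length, saturating at 3. A product state is a pair (one from each), accepting exactly when both do.
A 9-state machine:
        p   q  
>  s0   s1  s2 
   s1   s3  s4 
   s2   s4  s5 
   s3   s6  s7 
 * s4   s7  s8 
   s5   s8  s8 
   s6   s6  s7 
 * s7   s7  s8 
   s8   s8  s8 
(> = start, * = accepting)

start=s0 accept=s4,s7 s0-p->s1 s0-q->s2 s1-p->s3 s1-q->s4 s2-p->s4 s2-q->s5 s3-p->s6 s3-q->s7 s4-p->s7 s4-q->s8 s5-p->s8 s5-q->s8 s6-p->s6 s6-q->s7 s7-p->s7 s7-q->s8 s8-p->s8 s8-q->s8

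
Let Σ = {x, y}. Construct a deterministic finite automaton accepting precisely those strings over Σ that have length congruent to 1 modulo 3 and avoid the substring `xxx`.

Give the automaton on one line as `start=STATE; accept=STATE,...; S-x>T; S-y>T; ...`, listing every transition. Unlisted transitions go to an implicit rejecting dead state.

start=s0; accept=s1,s2,s9; s0-x>s1; s0-y>s2; s1-x>s3; s1-y>s4; s2-x>s5; s2-y>s4; s3-x>s6; s3-y>s0; s4-x>s7; s4-y>s0; s5-x>s8; s5-y>s0; s6-x>s6; s6-y>s6; s7-x>s9; s7-y>s2; s8-x>s6; s8-y>s2; s9-x>s6; s9-y>s4

Handle the two conditions separately and then intersect. The first has 3 states tracking the input length modulo 3; the second has 4 states tracking partial matches of the forbidden pattern `xxx`. A product state is a pair (one from each), accepting exactly when both do. Equivalent product states are then merged.
        x   y  
>  s0   s1  s2 
 * s1   s3  s4 
 * s2   s5  s4 
   s3   s6  s0 
   s4   s7  s0 
   s5   s8  s0 
   s6   s6  s6 
   s7   s9  s2 
   s8   s6  s2 
 * s9   s6  s4 
(> = start, * = accepting)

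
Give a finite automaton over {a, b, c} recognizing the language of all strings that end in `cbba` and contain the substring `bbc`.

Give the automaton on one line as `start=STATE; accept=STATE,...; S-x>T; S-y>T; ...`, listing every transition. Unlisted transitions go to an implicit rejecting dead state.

start=q0; accept=q7; q0-a>q0; q0-b>q1; q0-c>q0; q1-a>q0; q1-b>q2; q1-c>q0; q2-a>q0; q2-b>q2; q2-c>q3; q3-a>q4; q3-b>q5; q3-c>q3; q4-a>q4; q4-b>q4; q4-c>q3; q5-a>q4; q5-b>q6; q5-c>q3; q6-a>q7; q6-b>q4; q6-c>q3; q7-a>q4; q7-b>q4; q7-c>q3

Handle the two conditions separately and then intersect. One (5 states) tracks how much of the suffix `cbba` has currently been matched; the other (4 states) tracks whether and how much of `bbc` has been seen. Each combined state is a pair, one component from each; accept when both components accept. Equivalent product states are then merged.
8 states suffice.
        a   b   c  
>  q0   q0  q1  q0 
   q1   q0  q2  q0 
   q2   q0  q2  q3 
   q3   q4  q5  q3 
   q4   q4  q4  q3 
   q5   q4  q6  q3 
   q6   q7  q4  q3 
 * q7   q4  q4  q3 
(> = start, * = accepting)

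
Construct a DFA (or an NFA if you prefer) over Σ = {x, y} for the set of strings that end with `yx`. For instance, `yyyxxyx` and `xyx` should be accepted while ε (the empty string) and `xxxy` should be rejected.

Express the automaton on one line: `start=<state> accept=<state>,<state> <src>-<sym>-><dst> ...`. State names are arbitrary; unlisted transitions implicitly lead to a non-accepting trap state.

start=s0 accept=s2 s0-x->s0 s0-y->s1 s1-x->s2 s1-y->s1 s2-x->s0 s2-y->s1

Let each state record the length of the longest suffix of the input read so far that is also a prefix of `yx`. s1 means the last symbol is `y`; s2 means the last 2 symbols are `yx`. Accept only at s2, where the string currently ends in `yx`.
With 3 states:
        x   y  
>  s0   s0  s1 
   s1   s2  s1 
 * s2   s0  s1 
(> = start, * = accepting)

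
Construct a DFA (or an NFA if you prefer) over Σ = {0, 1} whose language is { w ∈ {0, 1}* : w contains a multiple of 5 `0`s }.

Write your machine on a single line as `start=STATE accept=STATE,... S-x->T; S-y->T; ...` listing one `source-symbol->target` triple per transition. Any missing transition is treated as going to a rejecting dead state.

start=A; accept=A; A-0->B; A-1->A; B-0->C; B-1->B; C-0->D; C-1->C; D-0->E; D-1->D; E-0->A; E-1->E

Keep the running count of `0`s modulo 5: each `0` advances along the cycle A → B → C → D → E → A while other symbols loop. Accept at A.
       0  1 
>* A   B  A 
   B   C  B 
   C   D  C 
   D   E  D 
   E   A  E 
(> = start, * = accepting)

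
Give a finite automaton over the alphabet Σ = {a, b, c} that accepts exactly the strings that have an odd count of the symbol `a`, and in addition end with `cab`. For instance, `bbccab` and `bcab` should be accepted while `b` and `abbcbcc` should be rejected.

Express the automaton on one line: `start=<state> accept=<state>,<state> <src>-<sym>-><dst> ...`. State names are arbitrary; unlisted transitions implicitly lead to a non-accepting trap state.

Build one automaton per condition and run them in lockstep. One (2 states) tracks the count of `a`s modulo 2; the other (4 states) tracks how much of the suffix `cab` has currently been matched. Each combined state is a pair, one component from each; accept when both components accept. Equivalent product states are then merged.
With 5 states:
        a   b   c  
>  s0   s1  s0  s2 
   s1   s0  s1  s1 
   s2   s3  s0  s2 
   s3   s0  s4  s1 
 * s4   s0  s1  s1 
(> = start, * = accepting)

start=s0 accept=s4 s0-a->s1 s0-b->s0 s0-c->s2 s1-a->s0 s1-b->s1 s1-c->s1 s2-a->s3 s2-b->s0 s2-c->s2 s3-a->s0 s3-b->s4 s3-c->s1 s4-a->s0 s4-b->s1 s4-c->s1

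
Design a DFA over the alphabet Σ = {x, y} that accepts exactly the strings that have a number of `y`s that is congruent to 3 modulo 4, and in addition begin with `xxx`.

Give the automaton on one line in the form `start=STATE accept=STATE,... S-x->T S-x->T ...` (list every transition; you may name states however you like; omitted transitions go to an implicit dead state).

Run two small machines in parallel and take their product. The first has 4 states tracking the count of `y`s modulo 4; the second has 5 states tracking whether the input so far still matches the prefix `xxx`. A product state is a pair (one from each), accepting exactly when both do.
An 11-state machine:
          x    y  
>  s0     s1   s2 
   s1     s3   s2 
   s2     s2   s4 
   s3     s5   s2 
   s4     s4   s6 
   s5     s5   s7 
   s6     s6   s8 
   s7     s7   s9 
   s8     s8   s2 
   s9     s9  s10 
 * s10   s10   s5 
(> = start, * = accepting)

start=s0 accept=s10 s0-x->s1 s0-y->s2 s1-x->s3 s1-y->s2 s2-x->s2 s2-y->s4 s3-x->s5 s3-y->s2 s4-x->s4 s4-y->s6 s5-x->s5 s5-y->s7 s6-x->s6 s6-y->s8 s7-x->s7 s7-y->s9 s8-x->s8 s8-y->s2 s9-x->s9 s9-y->s10 s10-x->s10 s10-y->s5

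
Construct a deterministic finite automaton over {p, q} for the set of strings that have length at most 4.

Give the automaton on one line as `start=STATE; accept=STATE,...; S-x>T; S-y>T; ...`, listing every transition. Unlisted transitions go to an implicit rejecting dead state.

start=S0; accept=S0,S1,S2,S3,S4; S0-p>S1; S0-q>S1; S1-p>S2; S1-q>S2; S2-p>S3; S2-q>S3; S3-p>S4; S3-q>S4; S4-p>S5; S4-q>S5; S5-p>S5; S5-q>S5

Count input length up to 5: every symbol moves from S0 toward S5, which means 'more than 4' and absorbs. Accept from {S0, S1, S2, S3, S4}.
With 6 states:
        p   q  
>* S0   S1  S1 
 * S1   S2  S2 
 * S2   S3  S3 
 * S3   S4  S4 
 * S4   S5  S5 
   S5   S5  S5 
(> = start, * = accepting)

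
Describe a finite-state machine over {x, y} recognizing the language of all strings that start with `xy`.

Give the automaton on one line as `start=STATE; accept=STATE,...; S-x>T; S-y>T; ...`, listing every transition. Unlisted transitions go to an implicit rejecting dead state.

Check the first 2 symbols one by one: q0 through q1 record how many have matched `xy` so far; any wrong symbol goes to the dead state q3. After all 2 match we enter the accepting sink q2.
A 4-state machine:
        x   y  
>  q0   q1  q3 
   q1   q3  q2 
 * q2   q2  q2 
   q3   q3  q3 
(> = start, * = accepting)

start=q0; accept=q2; q0-x>q1; q0-y>q3; q1-x>q3; q1-y>q2; q2-x>q2; q2-y>q2; q3-x>q3; q3-y>q3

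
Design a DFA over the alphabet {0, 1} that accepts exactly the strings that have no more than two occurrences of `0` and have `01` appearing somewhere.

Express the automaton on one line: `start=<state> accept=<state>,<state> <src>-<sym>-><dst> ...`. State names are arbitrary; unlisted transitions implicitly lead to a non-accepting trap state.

start=S0 accept=S3,S5 S0-0->S1 S0-1->S0 S1-0->S2 S1-1->S3 S2-0->S4 S2-1->S5 S3-0->S5 S3-1->S3 S4-0->S4 S4-1->S6 S5-0->S6 S5-1->S5 S6-0->S6 S6-1->S6

Run two small machines in parallel and take their product. One (4 states) tracks the count of `0`s, saturating at 3; the other (3 states) tracks whether and how much of `01` has been seen. Each combined state is a pair, one component from each; accept when both components accept.
A 7-state machine:
        0   1  
>  S0   S1  S0 
   S1   S2  S3 
   S2   S4  S5 
 * S3   S5  S3 
   S4   S4  S6 
 * S5   S6  S5 
   S6   S6  S6 
(> = start, * = accepting)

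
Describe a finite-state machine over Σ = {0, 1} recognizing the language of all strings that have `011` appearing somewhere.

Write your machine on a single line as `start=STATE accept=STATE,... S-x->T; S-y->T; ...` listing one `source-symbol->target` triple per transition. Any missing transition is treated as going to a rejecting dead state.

start=q0; accept=q3; q0-0->q1; q0-1->q0; q1-0->q1; q1-1->q2; q2-0->q1; q2-1->q3; q3-0->q3; q3-1->q3

Track how much of `011` has been matched so far: state q0 is no progress, q3 is the absorbing accept state reached once `011` has occurred. Intermediate states record partial matches; on a mismatch, fall back to the longest reusable overlap.
With 4 states:
        0   1  
>  q0   q1  q0 
   q1   q1  q2 
   q2   q1  q3 
 * q3   q3  q3 
(> = start, * = accepting)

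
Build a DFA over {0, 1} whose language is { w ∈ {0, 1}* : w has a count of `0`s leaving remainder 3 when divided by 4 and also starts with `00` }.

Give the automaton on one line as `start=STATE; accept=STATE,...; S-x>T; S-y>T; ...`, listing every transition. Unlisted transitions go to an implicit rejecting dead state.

start=S0; accept=S4; S0-0>S1; S0-1>S2; S1-0>S3; S1-1>S2; S2-0>S2; S2-1>S2; S3-0>S4; S3-1>S3; S4-0>S5; S4-1>S4; S5-0>S6; S5-1>S5; S6-0>S3; S6-1>S6

Handle the two conditions separately and then intersect. One (4 states) tracks the count of `0`s modulo 4; the other (4 states) tracks whether the input so far still matches the prefix `00`. Each combined state is a pair, one component from each; accept when both components accept. Equivalent product states are then merged.
7 states suffice.
        0   1  
>  S0   S1  S2 
   S1   S3  S2 
   S2   S2  S2 
   S3   S4  S3 
 * S4   S5  S4 
   S5   S6  S5 
   S6   S3  S6 
(> = start, * = accepting)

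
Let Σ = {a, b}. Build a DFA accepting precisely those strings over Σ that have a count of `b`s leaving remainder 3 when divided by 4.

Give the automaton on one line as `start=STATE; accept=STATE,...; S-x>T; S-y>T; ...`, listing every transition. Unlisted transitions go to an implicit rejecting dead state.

start=q0; accept=q3; q0-a>q0; q0-b>q1; q1-a>q1; q1-b>q2; q2-a>q2; q2-b>q3; q3-a>q3; q3-b>q0

Keep the running count of `b`s modulo 4: each `b` advances along the cycle q0 → q1 → q2 → q3 → q0 while other symbols loop. Accept at q3.
A 4-state machine:
        a   b  
>  q0   q0  q1 
   q1   q1  q2 
   q2   q2  q3 
 * q3   q3  q0 
(> = start, * = accepting)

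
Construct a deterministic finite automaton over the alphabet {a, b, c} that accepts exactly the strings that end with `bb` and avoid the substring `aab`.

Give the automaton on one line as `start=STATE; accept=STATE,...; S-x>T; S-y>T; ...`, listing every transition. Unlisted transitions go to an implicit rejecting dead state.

start=q0; accept=q4; q0-a>q1; q0-b>q2; q0-c>q0; q1-a>q3; q1-b>q2; q1-c>q0; q2-a>q1; q2-b>q4; q2-c>q0; q3-a>q3; q3-b>q5; q3-c>q0; q4-a>q1; q4-b>q4; q4-c>q0; q5-a>q5; q5-b>q5; q5-c>q5

Run two small machines in parallel and take their product. The first has 3 states tracking how much of the suffix `bb` has currently been matched; the second has 4 states tracking partial matches of the forbidden pattern `aab`. A product state is a pair (one from each), accepting exactly when both do. Minimizing collapses redundant product states.
        a   b   c  
>  q0   q1  q2  q0 
   q1   q3  q2  q0 
   q2   q1  q4  q0 
   q3   q3  q5  q0 
 * q4   q1  q4  q0 
   q5   q5  q5  q5 
(> = start, * = accepting)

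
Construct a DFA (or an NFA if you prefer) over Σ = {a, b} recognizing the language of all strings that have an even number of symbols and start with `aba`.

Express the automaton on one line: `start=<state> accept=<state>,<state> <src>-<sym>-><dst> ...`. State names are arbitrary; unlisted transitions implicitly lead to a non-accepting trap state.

Run two small machines in parallel and take their product. One (2 states) tracks the input length modulo 2; the other (5 states) tracks whether the input so far still matches the prefix `aba`. Each combined state is a pair, one component from each; accept when both components accept.
A 7-state machine:
        a   b  
>  S0   S1  S2 
   S1   S3  S4 
   S2   S3  S3 
   S3   S2  S2 
   S4   S5  S2 
   S5   S6  S6 
 * S6   S5  S5 
(> = start, * = accepting)

start=S0 accept=S6 S0-a->S1 S0-b->S2 S1-a->S3 S1-b->S4 S2-a->S3 S2-b->S3 S3-a->S2 S3-b->S2 S4-a->S5 S4-b->S2 S5-a->S6 S5-b->S6 S6-a->S5 S6-b->S5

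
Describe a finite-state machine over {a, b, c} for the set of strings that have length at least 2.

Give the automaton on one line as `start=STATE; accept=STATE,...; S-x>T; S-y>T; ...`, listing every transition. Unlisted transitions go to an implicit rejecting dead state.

start=q0; accept=q2,q3; q0-a>q1; q0-b>q1; q0-c>q1; q1-a>q2; q1-b>q2; q1-c>q2; q2-a>q3; q2-b>q3; q2-c>q3; q3-a>q3; q3-b>q3; q3-c>q3

Count input length up to 3: every symbol moves from q0 toward q3, which means 'more than 2' and absorbs. Accept from {q2, q3}.
With 4 states:
        a   b   c  
>  q0   q1  q1  q1 
   q1   q2  q2  q2 
 * q2   q3  q3  q3 
 * q3   q3  q3  q3 
(> = start, * = accepting)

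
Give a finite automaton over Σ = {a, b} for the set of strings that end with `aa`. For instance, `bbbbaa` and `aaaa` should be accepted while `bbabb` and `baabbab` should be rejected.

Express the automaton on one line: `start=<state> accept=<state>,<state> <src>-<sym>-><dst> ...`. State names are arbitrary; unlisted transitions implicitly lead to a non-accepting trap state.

Let each state record the length of the longest suffix of the input read so far that is also a prefix of `aa`. s1 means the last symbol is `a`; s2 means the last 2 symbols are `aa`. Accept only at s2, where the string currently ends in `aa`.
        a   b  
>  s0   s1  s0 
   s1   s2  s0 
 * s2   s2  s0 
(> = start, * = accepting)

start=s0 accept=s2 s0-a->s1 s0-b->s0 s1-a->s2 s1-b->s0 s2-a->s2 s2-b->s0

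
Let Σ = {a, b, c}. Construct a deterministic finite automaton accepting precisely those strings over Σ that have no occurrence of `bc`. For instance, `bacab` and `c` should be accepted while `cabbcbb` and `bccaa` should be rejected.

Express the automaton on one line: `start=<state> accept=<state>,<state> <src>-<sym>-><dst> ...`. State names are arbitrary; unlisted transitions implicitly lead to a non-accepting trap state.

start=S0 accept=S0,S1 S0-a->S0 S0-b->S1 S0-c->S0 S1-a->S0 S1-b->S1 S1-c->S2 S2-a->S2 S2-b->S2 S2-c->S2

This is the complement of 'contains `bc`'. Use the same substring-matching states — S0 through S2 holding how much of `bc` has just been matched — but flip the accepting set: everything except the trap S2 accepts.
        a   b   c  
>* S0   S0  S1  S0 
 * S1   S0  S1  S2 
   S2   S2  S2  S2 
(> = start, * = accepting)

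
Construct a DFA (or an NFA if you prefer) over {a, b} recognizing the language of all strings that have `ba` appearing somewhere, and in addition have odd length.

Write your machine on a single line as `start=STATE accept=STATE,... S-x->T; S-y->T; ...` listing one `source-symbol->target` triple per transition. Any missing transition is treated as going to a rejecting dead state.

Run two small machines in parallel and take their product. One (3 states) tracks whether and how much of `ba` has been seen; the other (2 states) tracks the input length modulo 2. Each combined state is a pair, one component from each; accept when both components accept.
6 states suffice.
        a   b  
>  s0   s1  s2 
   s1   s0  s3 
   s2   s4  s3 
   s3   s5  s2 
   s4   s5  s5 
 * s5   s4  s4 
(> = start, * = accepting)

start=s0; accept=s5; s0-a->s1; s0-b->s2; s1-a->s0; s1-b->s3; s2-a->s4; s2-b->s3; s3-a->s5; s3-b->s2; s4-a->s5; s4-b->s5; s5-a->s4; s5-b->s4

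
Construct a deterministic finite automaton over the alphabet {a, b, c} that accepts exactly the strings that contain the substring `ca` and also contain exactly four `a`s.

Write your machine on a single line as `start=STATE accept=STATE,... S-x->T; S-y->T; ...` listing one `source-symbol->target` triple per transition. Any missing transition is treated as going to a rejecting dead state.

Build one automaton per condition and run them in lockstep. One (3 states) tracks whether and how much of `ca` has been seen; the other (6 states) tracks the count of `a`s, saturating at 5. Each combined state is a pair, one component from each; accept when both components accept. Minimizing collapses redundant product states.
13 states suffice.
          a    b    c  
>  S0     S1   S0   S2 
   S1     S3   S1   S4 
   S2     S5   S0   S2 
   S3     S6   S3   S7 
   S4     S8   S1   S4 
   S5     S8   S5   S5 
   S6     S9   S6  S10 
   S7    S11   S3   S7 
   S8    S11   S8   S8 
   S9     S9   S9   S9 
   S10   S12   S6  S10 
   S11   S12  S11  S11 
 * S12    S9  S12  S12 
(> = start, * = accepting)

start=S0; accept=S12; S0-a->S1; S0-b->S0; S0-c->S2; S1-a->S3; S1-b->S1; S1-c->S4; S2-a->S5; S2-b->S0; S2-c->S2; S3-a->S6; S3-b->S3; S3-c->S7; S4-a->S8; S4-b->S1; S4-c->S4; S5-a->S8; S5-b->S5; S5-c->S5; S6-a->S9; S6-b->S6; S6-c->S10; S7-a->S11; S7-b->S3; S7-c->S7; S8-a->S11; S8-b->S8; S8-c->S8; S9-a->S9; S9-b->S9; S9-c->S9; S10-a->S12; S10-b->S6; S10-c->S10; S11-a->S12; S11-b->S11; S11-c->S11; S12-a->S9; S12-b->S12; S12-c->S12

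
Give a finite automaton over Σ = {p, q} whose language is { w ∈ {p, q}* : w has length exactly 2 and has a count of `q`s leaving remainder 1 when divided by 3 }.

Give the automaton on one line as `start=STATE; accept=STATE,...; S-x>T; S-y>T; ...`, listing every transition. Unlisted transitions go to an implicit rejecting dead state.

start=A; accept=E; A-p>B; A-q>C; B-p>D; B-q>E; C-p>E; C-q>D; D-p>D; D-q>D; E-p>D; E-q>D

Handle the two conditions separately and then intersect. The first has 4 states tracking the input length, saturating at 3; the second has 3 states tracking the count of `q`s modulo 3. A product state is a pair (one from each), accepting exactly when both do. After merging equivalent states the machine shrinks.
A 5-state machine:
       p  q 
>  A   B  C 
   B   D  E 
   C   E  D 
   D   D  D 
 * E   D  D 
(> = start, * = accepting)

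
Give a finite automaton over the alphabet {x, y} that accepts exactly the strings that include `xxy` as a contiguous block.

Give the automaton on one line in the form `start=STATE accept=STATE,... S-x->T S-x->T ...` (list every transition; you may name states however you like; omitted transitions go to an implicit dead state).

Track how much of `xxy` has been matched so far: state q0 is no progress, q3 is the absorbing accept state reached once `xxy` has occurred. Intermediate states record partial matches; on a mismatch, fall back to the longest reusable overlap.
A 4-state machine:
        x   y  
>  q0   q1  q0 
   q1   q2  q0 
   q2   q2  q3 
 * q3   q3  q3 
(> = start, * = accepting)

start=q0 accept=q3 q0-x->q1 q0-y->q0 q1-x->q2 q1-y->q0 q2-x->q2 q2-y->q3 q3-x->q3 q3-y->q3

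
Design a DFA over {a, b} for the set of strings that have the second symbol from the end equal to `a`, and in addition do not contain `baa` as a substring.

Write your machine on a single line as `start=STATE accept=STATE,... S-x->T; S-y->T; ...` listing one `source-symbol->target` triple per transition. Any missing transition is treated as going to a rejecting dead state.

start=q0; accept=q3,q4; q0-a->q1; q0-b->q2; q1-a->q3; q1-b->q4; q2-a->q5; q2-b->q6; q3-a->q3; q3-b->q4; q4-a->q5; q4-b->q6; q5-a->q7; q5-b->q4; q6-a->q5; q6-b->q6; q7-a->q7; q7-b->q8; q8-a->q9; q8-b->q10; q9-a->q7; q9-b->q8; q10-a->q9; q10-b->q10

Run two small machines in parallel and take their product. One (7 states) tracks the last 2 symbols read; the other (4 states) tracks partial matches of the forbidden pattern `baa`. Each combined state is a pair, one component from each; accept when both components accept.
11 states suffice.
          a    b  
>  q0     q1   q2 
   q1     q3   q4 
   q2     q5   q6 
 * q3     q3   q4 
 * q4     q5   q6 
   q5     q7   q4 
   q6     q5   q6 
   q7     q7   q8 
   q8     q9  q10 
   q9     q7   q8 
   q10    q9  q10 
(> = start, * = accepting)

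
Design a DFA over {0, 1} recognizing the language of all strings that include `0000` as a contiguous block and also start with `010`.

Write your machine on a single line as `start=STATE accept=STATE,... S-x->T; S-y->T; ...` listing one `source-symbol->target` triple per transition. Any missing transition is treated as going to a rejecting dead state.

start=q0; accept=q8; q0-0->q1; q0-1->q2; q1-0->q2; q1-1->q3; q2-0->q2; q2-1->q2; q3-0->q4; q3-1->q2; q4-0->q5; q4-1->q6; q5-0->q7; q5-1->q6; q6-0->q4; q6-1->q6; q7-0->q8; q7-1->q6; q8-0->q8; q8-1->q8

Handle the two conditions separately and then intersect. One (5 states) tracks whether and how much of `0000` has been seen; the other (5 states) tracks whether the input so far still matches the prefix `010`. Each combined state is a pair, one component from each; accept when both components accept. Minimizing collapses redundant product states.
With 9 states:
        0   1  
>  q0   q1  q2 
   q1   q2  q3 
   q2   q2  q2 
   q3   q4  q2 
   q4   q5  q6 
   q5   q7  q6 
   q6   q4  q6 
   q7   q8  q6 
 * q8   q8  q8 
(> = start, * = accepting)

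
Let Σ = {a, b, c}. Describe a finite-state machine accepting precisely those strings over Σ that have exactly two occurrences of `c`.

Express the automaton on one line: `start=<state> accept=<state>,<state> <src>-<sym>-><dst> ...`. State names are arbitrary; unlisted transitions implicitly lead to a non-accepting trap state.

Only the number of `c`s matters, and only up to 3. Make a chain q0 → q1 → q2 → q3 advanced by each `c` (with q3 absorbing); every other symbol self-loops. The accepting set is {q2}.
A 4-state machine:
        a   b   c  
>  q0   q0  q0  q1 
   q1   q1  q1  q2 
 * q2   q2  q2  q3 
   q3   q3  q3  q3 
(> = start, * = accepting)

start=q0 accept=q2 q0-a->q0 q0-b->q0 q0-c->q1 q1-a->q1 q1-b->q1 q1-c->q2 q2-a->q2 q2-b->q2 q2-c->q3 q3-a->q3 q3-b->q3 q3-c->q3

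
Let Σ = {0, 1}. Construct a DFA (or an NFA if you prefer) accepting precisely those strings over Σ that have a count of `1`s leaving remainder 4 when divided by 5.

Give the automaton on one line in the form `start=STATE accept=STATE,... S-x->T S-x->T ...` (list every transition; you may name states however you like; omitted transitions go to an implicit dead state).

start=S0 accept=S4 S0-0->S0 S0-1->S1 S1-0->S1 S1-1->S2 S2-0->S2 S2-1->S3 S3-0->S3 S3-1->S4 S4-0->S4 S4-1->S0

The only thing that matters is how many `1`s have appeared, reduced mod 5. Use one state per residue: S0 for 0, …, S4 for 4. Reading `1` moves to the next residue; anything else stays put. S4 is accepting.
5 states suffice.
        0   1  
>  S0   S0  S1 
   S1   S1  S2 
   S2   S2  S3 
   S3   S3  S4 
 * S4   S4  S0 
(> = start, * = accepting)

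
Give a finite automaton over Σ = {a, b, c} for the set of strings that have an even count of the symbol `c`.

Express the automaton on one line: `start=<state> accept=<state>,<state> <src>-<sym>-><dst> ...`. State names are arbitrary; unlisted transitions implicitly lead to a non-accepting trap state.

start=s0 accept=s0 s0-a->s0 s0-b->s0 s0-c->s1 s1-a->s1 s1-b->s1 s1-c->s0

Keep the running count of `c`s modulo 2: each `c` advances along the cycle s0 → s1 → s0 while other symbols loop. Accept at s0.
A 2-state machine:
        a   b   c  
>* s0   s0  s0  s1 
   s1   s1  s1  s0 
(> = start, * = accepting)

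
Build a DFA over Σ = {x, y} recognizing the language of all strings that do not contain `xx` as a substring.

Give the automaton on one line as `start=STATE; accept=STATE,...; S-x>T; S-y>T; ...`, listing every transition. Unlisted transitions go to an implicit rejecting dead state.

start=q0; accept=q0,q1; q0-x>q1; q0-y>q0; q1-x>q2; q1-y>q0; q2-x>q2; q2-y>q2

Track partial matches of the forbidden pattern `xx`. State q2 is a dead state reached once `xx` has occurred; every other state accepts. q0 means no part of `xx` is currently matched.
With 3 states:
        x   y  
>* q0   q1  q0 
 * q1   q2  q0 
   q2   q2  q2 
(> = start, * = accepting)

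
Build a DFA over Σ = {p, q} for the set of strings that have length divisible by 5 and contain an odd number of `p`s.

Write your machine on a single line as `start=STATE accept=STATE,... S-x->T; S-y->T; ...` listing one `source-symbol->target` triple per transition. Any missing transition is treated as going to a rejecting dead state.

start=A; accept=J; A-p->B; A-q->C; B-p->D; B-q->E; C-p->E; C-q->D; D-p->F; D-q->G; E-p->G; E-q->F; F-p->H; F-q->I; G-p->I; G-q->H; H-p->J; H-q->A; I-p->A; I-q->J; J-p->C; J-q->B

Handle the two conditions separately and then intersect. One (5 states) tracks the input length modulo 5; the other (2 states) tracks the count of `p`s modulo 2. Each combined state is a pair, one component from each; accept when both components accept.
10 states suffice.
       p  q 
>  A   B  C 
   B   D  E 
   C   E  D 
   D   F  G 
   E   G  F 
   F   H  I 
   G   I  H 
   H   J  A 
   I   A  J 
 * J   C  B 
(> = start, * = accepting)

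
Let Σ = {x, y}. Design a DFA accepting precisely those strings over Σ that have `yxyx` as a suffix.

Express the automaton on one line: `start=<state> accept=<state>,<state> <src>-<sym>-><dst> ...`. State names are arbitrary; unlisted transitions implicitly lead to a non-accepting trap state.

Let each state record the length of the longest suffix of the input read so far that is also a prefix of `yxyx`. S1 means the last symbol is `y`; S2 means the last 2 symbols are `yx`; S3 means the last 3 symbols are `yxy`; S4 means the last 4 symbols are `yxyx`. Accept only at S4, where the string currently ends in `yxyx`.
With 5 states:
        x   y  
>  S0   S0  S1 
   S1   S2  S1 
   S2   S0  S3 
   S3   S4  S1 
 * S4   S0  S3 
(> = start, * = accepting)

start=S0 accept=S4 S0-x->S0 S0-y->S1 S1-x->S2 S1-y->S1 S2-x->S0 S2-y->S3 S3-x->S4 S3-y->S1 S4-x->S0 S4-y->S3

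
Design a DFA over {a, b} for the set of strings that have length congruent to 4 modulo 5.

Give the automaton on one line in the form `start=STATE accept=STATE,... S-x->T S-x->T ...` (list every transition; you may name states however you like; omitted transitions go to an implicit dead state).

Count input length modulo 5: every symbol advances one step around the cycle S0 → S1 → S2 → S3 → S4 → S0. Accept at S4.
5 states suffice.
        a   b  
>  S0   S1  S1 
   S1   S2  S2 
   S2   S3  S3 
   S3   S4  S4 
 * S4   S0  S0 
(> = start, * = accepting)

start=S0 accept=S4 S0-a->S1 S0-b->S1 S1-a->S2 S1-b->S2 S2-a->S3 S2-b->S3 S3-a->S4 S3-b->S4 S4-a->S0 S4-b->S0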